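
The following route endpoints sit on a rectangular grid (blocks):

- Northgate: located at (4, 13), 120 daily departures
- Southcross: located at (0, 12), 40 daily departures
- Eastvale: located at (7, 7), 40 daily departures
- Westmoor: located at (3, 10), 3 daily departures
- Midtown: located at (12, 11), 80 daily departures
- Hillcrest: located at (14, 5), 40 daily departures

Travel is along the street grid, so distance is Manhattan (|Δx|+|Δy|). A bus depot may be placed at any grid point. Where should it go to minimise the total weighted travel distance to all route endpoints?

(4, 11)

Manhattan distance separates: Σwᵢ(|x−xᵢ|+|y−yᵢ|) = Σwᵢ|x−xᵢ| + Σwᵢ|y−yᵢ|, so x and y are optimised independently as 1-D weighted medians.
Total weight W = 323; half = 161.5.
x-coordinate, sorted with cumulative weight:
  x=0 (Southcross, w=40) cum 40
  x=3 (Westmoor, w=3) cum 43
  x=4 (Northgate, w=120) cum 163  ← median
  x=7 (Eastvale, w=40) cum 203
  x=12 (Midtown, w=80) cum 283
  x=14 (Hillcrest, w=40) cum 323
⇒ x* = 4
y-coordinate, sorted with cumulative weight:
  y=5 (Hillcrest, w=40) cum 40
  y=7 (Eastvale, w=40) cum 80
  y=10 (Westmoor, w=3) cum 83
  y=11 (Midtown, w=80) cum 163  ← median
  y=12 (Southcross, w=40) cum 203
  y=13 (Northgate, w=120) cum 323
⇒ y* = 11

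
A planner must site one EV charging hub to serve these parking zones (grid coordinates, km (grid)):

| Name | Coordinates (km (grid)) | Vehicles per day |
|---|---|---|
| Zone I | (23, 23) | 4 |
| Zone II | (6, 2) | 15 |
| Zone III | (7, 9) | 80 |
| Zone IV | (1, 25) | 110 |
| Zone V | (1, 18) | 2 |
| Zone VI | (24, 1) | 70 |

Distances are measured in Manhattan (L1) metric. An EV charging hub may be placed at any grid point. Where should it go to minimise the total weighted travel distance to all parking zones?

Manhattan distance separates: Σwᵢ(|x−xᵢ|+|y−yᵢ|) = Σwᵢ|x−xᵢ| + Σwᵢ|y−yᵢ|, so x and y are optimised independently as 1-D weighted medians.
Total weight W = 281; half = 140.5.
x-coordinate, sorted with cumulative weight:
  x=1 (Zone IV, w=110) cum 110
  x=1 (Zone V, w=2) cum 112
  x=6 (Zone II, w=15) cum 127
  x=7 (Zone III, w=80) cum 207  ← median
  x=23 (Zone I, w=4) cum 211
  x=24 (Zone VI, w=70) cum 281
⇒ x* = 7
y-coordinate, sorted with cumulative weight:
  y=1 (Zone VI, w=70) cum 70
  y=2 (Zone II, w=15) cum 85
  y=9 (Zone III, w=80) cum 165  ← median
  y=18 (Zone V, w=2) cum 167
  y=23 (Zone I, w=4) cum 171
  y=25 (Zone IV, w=110) cum 281
⇒ y* = 9

(7, 9)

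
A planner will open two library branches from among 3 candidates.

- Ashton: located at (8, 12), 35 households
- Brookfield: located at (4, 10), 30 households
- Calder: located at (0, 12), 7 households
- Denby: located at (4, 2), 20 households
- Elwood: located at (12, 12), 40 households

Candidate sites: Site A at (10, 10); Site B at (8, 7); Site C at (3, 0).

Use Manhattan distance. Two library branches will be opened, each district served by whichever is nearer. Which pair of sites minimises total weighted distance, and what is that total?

{Site A, Site C}, total 624

Evaluate every pair (each demand assigned to the nearer of the two):
  {Site A, Site C}: total = 624
  {Site A, Site B}: total = 744
  {Site B, Site C}: total = 896
Best pair: {Site A, Site C} with total 624.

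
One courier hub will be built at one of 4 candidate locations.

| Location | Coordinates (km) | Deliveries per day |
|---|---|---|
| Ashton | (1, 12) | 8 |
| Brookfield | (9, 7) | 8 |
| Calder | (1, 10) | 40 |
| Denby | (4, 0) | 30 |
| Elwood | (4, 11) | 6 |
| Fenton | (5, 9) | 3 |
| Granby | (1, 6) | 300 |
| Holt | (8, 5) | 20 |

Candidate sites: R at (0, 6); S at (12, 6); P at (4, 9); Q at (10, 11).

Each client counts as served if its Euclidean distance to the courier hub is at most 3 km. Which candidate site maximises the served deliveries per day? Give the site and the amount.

R, covering 300

Coverage radius r = 3 km; a point is covered iff (Δx)²+(Δy)² ≤ 3² = 9.
  R (0, 6): covers {Granby} → 300
  S (12, 6): covers {none} → 0
  P (4, 9): covers {Elwood, Fenton} → 9
  Q (10, 11): covers {none} → 0
Maximum coverage at R: 300 deliveries per day.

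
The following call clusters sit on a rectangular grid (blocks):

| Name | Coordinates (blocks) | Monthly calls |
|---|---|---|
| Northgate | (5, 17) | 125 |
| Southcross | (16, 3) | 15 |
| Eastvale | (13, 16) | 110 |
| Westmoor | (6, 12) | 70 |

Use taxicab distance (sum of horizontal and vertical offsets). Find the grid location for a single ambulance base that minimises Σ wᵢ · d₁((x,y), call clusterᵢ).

Manhattan distance separates: Σwᵢ(|x−xᵢ|+|y−yᵢ|) = Σwᵢ|x−xᵢ| + Σwᵢ|y−yᵢ|, so x and y are optimised independently as 1-D weighted medians.
Total weight W = 320; half = 160.
x-coordinate, sorted with cumulative weight:
  x=5 (Northgate, w=125) cum 125
  x=6 (Westmoor, w=70) cum 195  ← median
  x=13 (Eastvale, w=110) cum 305
  x=16 (Southcross, w=15) cum 320
⇒ x* = 6
y-coordinate, sorted with cumulative weight:
  y=3 (Southcross, w=15) cum 15
  y=12 (Westmoor, w=70) cum 85
  y=16 (Eastvale, w=110) cum 195  ← median
  y=17 (Northgate, w=125) cum 320
⇒ y* = 16

(6, 16)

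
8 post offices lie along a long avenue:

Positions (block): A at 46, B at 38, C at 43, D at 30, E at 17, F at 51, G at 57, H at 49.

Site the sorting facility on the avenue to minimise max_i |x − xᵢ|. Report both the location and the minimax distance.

The 1-center on a line is the midpoint of the two extreme points: leftmost at 17, rightmost at 57.
Optimal location = (17 + 57)/2 = 37; maximum distance = (57 − 17)/2 = 20.

location 37, max distance 20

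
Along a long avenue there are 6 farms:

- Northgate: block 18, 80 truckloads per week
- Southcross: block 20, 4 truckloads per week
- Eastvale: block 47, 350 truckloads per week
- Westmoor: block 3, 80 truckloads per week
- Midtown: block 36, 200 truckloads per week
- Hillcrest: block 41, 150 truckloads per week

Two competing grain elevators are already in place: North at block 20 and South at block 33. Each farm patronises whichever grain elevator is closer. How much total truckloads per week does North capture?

The indifferent point is the midpoint (20+33)/2 = 26.5; farms left of it (closer to North at 20) go to North, those right go to South.
  Westmoor at 3 (w=80) → North
  Northgate at 18 (w=80) → North
  Southcross at 20 (w=4) → North
  Midtown at 36 (w=200) → South
  Hillcrest at 41 (w=150) → South
  Eastvale at 47 (w=350) → South
North captures 164; South captures 700.

164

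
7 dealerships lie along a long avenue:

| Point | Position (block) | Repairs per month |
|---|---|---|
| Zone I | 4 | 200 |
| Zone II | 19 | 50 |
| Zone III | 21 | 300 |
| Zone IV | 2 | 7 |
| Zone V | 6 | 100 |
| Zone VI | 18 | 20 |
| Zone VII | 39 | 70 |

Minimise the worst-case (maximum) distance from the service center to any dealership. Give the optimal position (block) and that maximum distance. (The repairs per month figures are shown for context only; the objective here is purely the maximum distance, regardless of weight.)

location 20.5, max distance 18.5

The 1-center on a line is the midpoint of the two extreme points: leftmost at 2, rightmost at 39.
Optimal location = (2 + 39)/2 = 20.5; maximum distance = (39 − 2)/2 = 18.5.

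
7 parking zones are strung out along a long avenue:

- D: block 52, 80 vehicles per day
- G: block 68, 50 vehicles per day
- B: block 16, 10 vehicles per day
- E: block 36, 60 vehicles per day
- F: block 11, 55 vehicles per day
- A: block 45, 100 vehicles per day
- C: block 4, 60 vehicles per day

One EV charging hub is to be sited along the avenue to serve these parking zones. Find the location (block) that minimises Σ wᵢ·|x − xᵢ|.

For a sum of weighted absolute distances on a line, the optimum is the weighted median (not the mean). Total weight W = 415; half-weight = 207.5.
Sort by position and accumulate weight:
  block 4 (C, w=60) → cum 60
  block 11 (F, w=55) → cum 115
  block 16 (B, w=10) → cum 125
  block 36 (E, w=60) → cum 185
  block 45 (A, w=100) → cum 285  ≥ 207.5 → median here
  block 52 (D, w=80) → cum 365
  block 68 (G, w=50) → cum 415
Optimal location: block 45.

x = 45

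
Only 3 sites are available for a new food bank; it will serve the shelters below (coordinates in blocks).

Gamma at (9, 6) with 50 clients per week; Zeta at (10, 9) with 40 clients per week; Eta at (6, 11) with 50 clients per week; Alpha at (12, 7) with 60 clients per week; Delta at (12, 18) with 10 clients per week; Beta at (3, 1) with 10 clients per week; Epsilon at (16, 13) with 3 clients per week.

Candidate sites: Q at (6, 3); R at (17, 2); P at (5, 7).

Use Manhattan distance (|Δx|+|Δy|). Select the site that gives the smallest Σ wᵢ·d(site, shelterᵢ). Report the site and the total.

P, total 1511 blocks

Total weighted distance at each candidate:
  Q (6, 3): total = 2020
  R (17, 2): total = 3156
  P (5, 7): total = 1511
Minimum is at P with total 1511 blocks.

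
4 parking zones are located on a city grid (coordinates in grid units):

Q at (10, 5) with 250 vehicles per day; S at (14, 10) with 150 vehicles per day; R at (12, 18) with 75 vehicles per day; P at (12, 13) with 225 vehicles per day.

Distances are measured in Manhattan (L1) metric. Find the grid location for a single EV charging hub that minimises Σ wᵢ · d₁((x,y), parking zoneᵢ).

(12, 10)

Manhattan distance separates: Σwᵢ(|x−xᵢ|+|y−yᵢ|) = Σwᵢ|x−xᵢ| + Σwᵢ|y−yᵢ|, so x and y are optimised independently as 1-D weighted medians.
Total weight W = 700; half = 350.
x-coordinate, sorted with cumulative weight:
  x=10 (Q, w=250) cum 250
  x=12 (R, w=75) cum 325
  x=12 (P, w=225) cum 550  ← median
  x=14 (S, w=150) cum 700
⇒ x* = 12
y-coordinate, sorted with cumulative weight:
  y=5 (Q, w=250) cum 250
  y=10 (S, w=150) cum 400  ← median
  y=13 (P, w=225) cum 625
  y=18 (R, w=75) cum 700
⇒ y* = 10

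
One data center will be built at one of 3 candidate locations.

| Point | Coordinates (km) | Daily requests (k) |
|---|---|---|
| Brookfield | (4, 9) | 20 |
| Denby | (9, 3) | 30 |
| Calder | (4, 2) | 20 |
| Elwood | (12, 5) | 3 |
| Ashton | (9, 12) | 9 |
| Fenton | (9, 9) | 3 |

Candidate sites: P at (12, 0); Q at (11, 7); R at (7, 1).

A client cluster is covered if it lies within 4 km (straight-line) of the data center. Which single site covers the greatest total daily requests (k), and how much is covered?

Coverage radius r = 4 km; a point is covered iff (Δx)²+(Δy)² ≤ 4² = 16.
  P (12, 0): covers {none} → 0
  Q (11, 7): covers {Elwood, Fenton} → 6
  R (7, 1): covers {Denby, Calder} → 50
Maximum coverage at R: 50 daily requests (k).

R, covering 50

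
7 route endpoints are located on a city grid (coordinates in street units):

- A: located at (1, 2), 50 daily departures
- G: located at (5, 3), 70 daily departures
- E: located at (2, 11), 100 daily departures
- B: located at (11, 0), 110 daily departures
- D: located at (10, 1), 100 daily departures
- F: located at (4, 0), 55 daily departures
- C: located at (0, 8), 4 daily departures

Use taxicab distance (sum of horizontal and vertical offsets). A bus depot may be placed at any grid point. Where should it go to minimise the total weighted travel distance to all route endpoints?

Manhattan distance separates: Σwᵢ(|x−xᵢ|+|y−yᵢ|) = Σwᵢ|x−xᵢ| + Σwᵢ|y−yᵢ|, so x and y are optimised independently as 1-D weighted medians.
Total weight W = 489; half = 244.5.
x-coordinate, sorted with cumulative weight:
  x=0 (C, w=4) cum 4
  x=1 (A, w=50) cum 54
  x=2 (E, w=100) cum 154
  x=4 (F, w=55) cum 209
  x=5 (G, w=70) cum 279  ← median
  x=10 (D, w=100) cum 379
  x=11 (B, w=110) cum 489
⇒ x* = 5
y-coordinate, sorted with cumulative weight:
  y=0 (B, w=110) cum 110
  y=0 (F, w=55) cum 165
  y=1 (D, w=100) cum 265  ← median
  y=2 (A, w=50) cum 315
  y=3 (G, w=70) cum 385
  y=8 (C, w=4) cum 389
  y=11 (E, w=100) cum 489
⇒ y* = 1

(5, 1)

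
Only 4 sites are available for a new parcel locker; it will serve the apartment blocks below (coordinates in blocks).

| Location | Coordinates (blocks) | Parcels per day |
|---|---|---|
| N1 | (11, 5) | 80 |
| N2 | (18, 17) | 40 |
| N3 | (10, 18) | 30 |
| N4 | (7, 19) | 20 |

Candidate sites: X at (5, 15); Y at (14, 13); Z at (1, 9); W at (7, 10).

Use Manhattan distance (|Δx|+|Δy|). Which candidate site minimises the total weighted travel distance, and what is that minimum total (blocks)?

Y, total 1730 blocks

Total weighted distance at each candidate:
  X (5, 15): total = 2240
  Y (14, 13): total = 1730
  Z (1, 9): total = 2980
  W (7, 10): total = 1950
Minimum is at Y with total 1730 blocks.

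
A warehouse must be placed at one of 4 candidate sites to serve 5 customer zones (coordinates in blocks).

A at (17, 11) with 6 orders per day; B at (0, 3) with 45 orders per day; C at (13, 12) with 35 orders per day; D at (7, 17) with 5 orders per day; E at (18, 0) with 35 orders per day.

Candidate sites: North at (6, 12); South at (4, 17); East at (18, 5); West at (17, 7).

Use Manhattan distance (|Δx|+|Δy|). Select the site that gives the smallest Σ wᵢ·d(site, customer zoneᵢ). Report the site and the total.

East, total 1652 blocks

Total weighted distance at each candidate:
  North (6, 12): total = 1862
  South (4, 17): total = 2514
  East (18, 5): total = 1652
  West (17, 7): total = 1664
Minimum is at East with total 1652 blocks.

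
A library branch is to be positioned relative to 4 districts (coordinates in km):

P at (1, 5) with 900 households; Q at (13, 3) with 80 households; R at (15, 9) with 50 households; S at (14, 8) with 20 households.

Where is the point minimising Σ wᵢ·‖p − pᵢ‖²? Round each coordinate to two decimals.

The minimiser of Σwᵢ‖p−pᵢ‖² is the weighted centroid p* = (Σwᵢpᵢ)/(Σwᵢ).
Σwᵢ = 1050.
Σwᵢxᵢ = 900·1 + 80·13 + 50·15 + 20·14 = 2970.
Σwᵢyᵢ = 900·5 + 80·3 + 50·9 + 20·8 = 5350.
x* = 2970/1050 = 2.83, y* = 5350/1050 = 5.10.

(2.83, 5.10)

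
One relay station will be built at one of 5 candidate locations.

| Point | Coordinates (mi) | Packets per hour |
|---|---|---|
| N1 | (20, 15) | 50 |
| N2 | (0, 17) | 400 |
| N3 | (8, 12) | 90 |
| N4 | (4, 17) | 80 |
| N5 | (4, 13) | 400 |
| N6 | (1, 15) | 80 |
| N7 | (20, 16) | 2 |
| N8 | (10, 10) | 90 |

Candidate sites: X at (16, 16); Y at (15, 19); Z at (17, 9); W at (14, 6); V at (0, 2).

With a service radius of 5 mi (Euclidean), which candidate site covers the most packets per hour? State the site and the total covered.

Coverage radius r = 5 mi; a point is covered iff (Δx)²+(Δy)² ≤ 5² = 25.
  X (16, 16): covers {N1, N7} → 52
  Y (15, 19): covers {none} → 0
  Z (17, 9): covers {none} → 0
  W (14, 6): covers {none} → 0
  V (0, 2): covers {none} → 0
Maximum coverage at X: 52 packets per hour.

X, covering 52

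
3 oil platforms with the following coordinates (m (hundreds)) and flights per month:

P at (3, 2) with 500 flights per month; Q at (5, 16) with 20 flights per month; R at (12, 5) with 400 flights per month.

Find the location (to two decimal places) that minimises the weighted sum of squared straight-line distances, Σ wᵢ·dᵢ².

The minimiser of Σwᵢ‖p−pᵢ‖² is the weighted centroid p* = (Σwᵢpᵢ)/(Σwᵢ).
Σwᵢ = 920.
Σwᵢxᵢ = 500·3 + 20·5 + 400·12 = 6400.
Σwᵢyᵢ = 500·2 + 20·16 + 400·5 = 3320.
x* = 6400/920 = 6.96, y* = 3320/920 = 3.61.

(6.96, 3.61)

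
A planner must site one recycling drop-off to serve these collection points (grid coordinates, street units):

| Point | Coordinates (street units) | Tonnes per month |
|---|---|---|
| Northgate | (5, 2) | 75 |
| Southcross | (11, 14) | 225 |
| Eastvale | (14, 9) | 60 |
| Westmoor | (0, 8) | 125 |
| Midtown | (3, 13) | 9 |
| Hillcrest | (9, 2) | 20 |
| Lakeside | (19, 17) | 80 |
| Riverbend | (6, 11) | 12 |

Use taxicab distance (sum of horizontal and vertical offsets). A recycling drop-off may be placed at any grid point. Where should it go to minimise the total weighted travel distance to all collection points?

Manhattan distance separates: Σwᵢ(|x−xᵢ|+|y−yᵢ|) = Σwᵢ|x−xᵢ| + Σwᵢ|y−yᵢ|, so x and y are optimised independently as 1-D weighted medians.
Total weight W = 606; half = 303.
x-coordinate, sorted with cumulative weight:
  x=0 (Westmoor, w=125) cum 125
  x=3 (Midtown, w=9) cum 134
  x=5 (Northgate, w=75) cum 209
  x=6 (Riverbend, w=12) cum 221
  x=9 (Hillcrest, w=20) cum 241
  x=11 (Southcross, w=225) cum 466  ← median
  x=14 (Eastvale, w=60) cum 526
  x=19 (Lakeside, w=80) cum 606
⇒ x* = 11
y-coordinate, sorted with cumulative weight:
  y=2 (Northgate, w=75) cum 75
  y=2 (Hillcrest, w=20) cum 95
  y=8 (Westmoor, w=125) cum 220
  y=9 (Eastvale, w=60) cum 280
  y=11 (Riverbend, w=12) cum 292
  y=13 (Midtown, w=9) cum 301
  y=14 (Southcross, w=225) cum 526  ← median
  y=17 (Lakeside, w=80) cum 606
⇒ y* = 14

(11, 14)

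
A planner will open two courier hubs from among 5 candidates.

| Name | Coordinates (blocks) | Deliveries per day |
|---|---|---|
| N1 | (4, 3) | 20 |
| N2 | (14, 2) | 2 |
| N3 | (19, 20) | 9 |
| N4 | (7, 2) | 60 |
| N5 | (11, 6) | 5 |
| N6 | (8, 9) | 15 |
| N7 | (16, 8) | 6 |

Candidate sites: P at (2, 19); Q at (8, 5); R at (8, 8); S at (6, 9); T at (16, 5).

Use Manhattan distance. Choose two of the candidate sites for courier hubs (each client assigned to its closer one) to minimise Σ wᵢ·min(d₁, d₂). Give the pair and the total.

Evaluate every pair (each demand assigned to the nearer of the two):
  {Q, T}: total = 630
  {Q, R}: total = 668
  {P, Q}: total = 686
  {Q, S}: total = 710
  {R, T}: total = 830
  {P, R}: total = 874
  {S, T}: total = 890
  {R, S}: total = 899
  {P, S}: total = 968
  {P, T}: total = 1400
Best pair: {Q, T} with total 630.

{Q, T}, total 630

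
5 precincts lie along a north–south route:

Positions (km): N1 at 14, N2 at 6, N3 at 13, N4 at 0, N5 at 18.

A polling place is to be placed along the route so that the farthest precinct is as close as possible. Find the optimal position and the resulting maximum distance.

location 9, max distance 9

The 1-center on a line is the midpoint of the two extreme points: leftmost at 0, rightmost at 18.
Optimal location = (0 + 18)/2 = 9; maximum distance = (18 − 0)/2 = 9.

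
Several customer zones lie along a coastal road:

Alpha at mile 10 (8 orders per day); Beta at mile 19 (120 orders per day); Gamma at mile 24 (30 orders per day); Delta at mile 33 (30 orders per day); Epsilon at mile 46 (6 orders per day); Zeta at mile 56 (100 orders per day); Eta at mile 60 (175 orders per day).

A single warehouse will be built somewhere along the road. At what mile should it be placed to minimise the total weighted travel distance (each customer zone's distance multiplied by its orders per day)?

For a sum of weighted absolute distances on a line, the optimum is the weighted median (not the mean). Total weight W = 469; half-weight = 234.5.
Sort by position and accumulate weight:
  mile 10 (Alpha, w=8) → cum 8
  mile 19 (Beta, w=120) → cum 128
  mile 24 (Gamma, w=30) → cum 158
  mile 33 (Delta, w=30) → cum 188
  mile 46 (Epsilon, w=6) → cum 194
  mile 56 (Zeta, w=100) → cum 294  ≥ 234.5 → median here
  mile 60 (Eta, w=175) → cum 469
Optimal location: mile 56.

x = 56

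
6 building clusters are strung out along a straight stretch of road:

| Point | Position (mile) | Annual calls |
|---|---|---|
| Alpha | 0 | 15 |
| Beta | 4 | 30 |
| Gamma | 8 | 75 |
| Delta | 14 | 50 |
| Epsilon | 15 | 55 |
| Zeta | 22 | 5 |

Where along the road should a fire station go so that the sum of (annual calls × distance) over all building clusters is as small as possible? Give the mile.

For a sum of weighted absolute distances on a line, the optimum is the weighted median (not the mean). Total weight W = 230; half-weight = 115.
Sort by position and accumulate weight:
  mile 0 (Alpha, w=15) → cum 15
  mile 4 (Beta, w=30) → cum 45
  mile 8 (Gamma, w=75) → cum 120  ≥ 115 → median here
  mile 14 (Delta, w=50) → cum 170
  mile 15 (Epsilon, w=55) → cum 225
  mile 22 (Zeta, w=5) → cum 230
Optimal location: mile 8.

x = 8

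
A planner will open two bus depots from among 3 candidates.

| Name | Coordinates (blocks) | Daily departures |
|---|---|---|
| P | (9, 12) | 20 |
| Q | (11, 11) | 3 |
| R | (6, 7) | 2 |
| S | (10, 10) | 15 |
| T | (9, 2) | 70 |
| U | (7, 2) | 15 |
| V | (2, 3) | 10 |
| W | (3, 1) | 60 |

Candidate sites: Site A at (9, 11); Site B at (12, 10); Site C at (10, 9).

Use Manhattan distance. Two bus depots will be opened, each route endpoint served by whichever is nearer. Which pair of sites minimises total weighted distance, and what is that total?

{Site A, Site C}, total 1803

Evaluate every pair (each demand assigned to the nearer of the two):
  {Site A, Site C}: total = 1803
  {Site B, Site C}: total = 1863
  {Site A, Site B}: total = 1975
Best pair: {Site A, Site C} with total 1803.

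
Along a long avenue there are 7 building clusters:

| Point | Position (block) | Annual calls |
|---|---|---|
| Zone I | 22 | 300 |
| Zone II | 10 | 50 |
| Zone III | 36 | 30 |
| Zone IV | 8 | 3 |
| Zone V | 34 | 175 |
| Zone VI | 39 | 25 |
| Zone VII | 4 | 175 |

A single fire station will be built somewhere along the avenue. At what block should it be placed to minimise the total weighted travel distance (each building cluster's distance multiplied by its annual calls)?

x = 22

For a sum of weighted absolute distances on a line, the optimum is the weighted median (not the mean). Total weight W = 758; half-weight = 379.
Sort by position and accumulate weight:
  block 4 (Zone VII, w=175) → cum 175
  block 8 (Zone IV, w=3) → cum 178
  block 10 (Zone II, w=50) → cum 228
  block 22 (Zone I, w=300) → cum 528  ≥ 379 → median here
  block 34 (Zone V, w=175) → cum 703
  block 36 (Zone III, w=30) → cum 733
  block 39 (Zone VI, w=25) → cum 758
Optimal location: block 22.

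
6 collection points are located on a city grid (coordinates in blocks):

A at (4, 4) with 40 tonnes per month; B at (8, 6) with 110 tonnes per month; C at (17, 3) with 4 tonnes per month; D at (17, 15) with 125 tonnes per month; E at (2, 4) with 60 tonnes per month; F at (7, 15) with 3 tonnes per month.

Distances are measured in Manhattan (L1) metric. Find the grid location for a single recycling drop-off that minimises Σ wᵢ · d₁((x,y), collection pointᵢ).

Manhattan distance separates: Σwᵢ(|x−xᵢ|+|y−yᵢ|) = Σwᵢ|x−xᵢ| + Σwᵢ|y−yᵢ|, so x and y are optimised independently as 1-D weighted medians.
Total weight W = 342; half = 171.
x-coordinate, sorted with cumulative weight:
  x=2 (E, w=60) cum 60
  x=4 (A, w=40) cum 100
  x=7 (F, w=3) cum 103
  x=8 (B, w=110) cum 213  ← median
  x=17 (C, w=4) cum 217
  x=17 (D, w=125) cum 342
⇒ x* = 8
y-coordinate, sorted with cumulative weight:
  y=3 (C, w=4) cum 4
  y=4 (A, w=40) cum 44
  y=4 (E, w=60) cum 104
  y=6 (B, w=110) cum 214  ← median
  y=15 (D, w=125) cum 339
  y=15 (F, w=3) cum 342
⇒ y* = 6

(8, 6)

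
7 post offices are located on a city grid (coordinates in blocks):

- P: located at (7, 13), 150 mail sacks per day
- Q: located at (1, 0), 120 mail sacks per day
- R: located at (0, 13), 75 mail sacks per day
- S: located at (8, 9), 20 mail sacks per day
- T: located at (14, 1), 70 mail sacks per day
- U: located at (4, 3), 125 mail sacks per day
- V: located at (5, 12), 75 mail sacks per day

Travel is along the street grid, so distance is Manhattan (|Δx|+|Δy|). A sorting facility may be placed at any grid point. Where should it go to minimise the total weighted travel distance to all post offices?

Manhattan distance separates: Σwᵢ(|x−xᵢ|+|y−yᵢ|) = Σwᵢ|x−xᵢ| + Σwᵢ|y−yᵢ|, so x and y are optimised independently as 1-D weighted medians.
Total weight W = 635; half = 317.5.
x-coordinate, sorted with cumulative weight:
  x=0 (R, w=75) cum 75
  x=1 (Q, w=120) cum 195
  x=4 (U, w=125) cum 320  ← median
  x=5 (V, w=75) cum 395
  x=7 (P, w=150) cum 545
  x=8 (S, w=20) cum 565
  x=14 (T, w=70) cum 635
⇒ x* = 4
y-coordinate, sorted with cumulative weight:
  y=0 (Q, w=120) cum 120
  y=1 (T, w=70) cum 190
  y=3 (U, w=125) cum 315
  y=9 (S, w=20) cum 335  ← median
  y=12 (V, w=75) cum 410
  y=13 (P, w=150) cum 560
  y=13 (R, w=75) cum 635
⇒ y* = 9

(4, 9)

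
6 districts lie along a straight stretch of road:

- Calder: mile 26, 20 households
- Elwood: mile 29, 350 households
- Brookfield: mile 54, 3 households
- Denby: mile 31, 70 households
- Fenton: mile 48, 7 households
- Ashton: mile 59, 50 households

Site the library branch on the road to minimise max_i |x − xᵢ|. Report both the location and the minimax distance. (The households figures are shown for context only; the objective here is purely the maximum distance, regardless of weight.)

The 1-center on a line is the midpoint of the two extreme points: leftmost at 26, rightmost at 59.
Optimal location = (26 + 59)/2 = 42.5; maximum distance = (59 − 26)/2 = 16.5.

location 42.5, max distance 16.5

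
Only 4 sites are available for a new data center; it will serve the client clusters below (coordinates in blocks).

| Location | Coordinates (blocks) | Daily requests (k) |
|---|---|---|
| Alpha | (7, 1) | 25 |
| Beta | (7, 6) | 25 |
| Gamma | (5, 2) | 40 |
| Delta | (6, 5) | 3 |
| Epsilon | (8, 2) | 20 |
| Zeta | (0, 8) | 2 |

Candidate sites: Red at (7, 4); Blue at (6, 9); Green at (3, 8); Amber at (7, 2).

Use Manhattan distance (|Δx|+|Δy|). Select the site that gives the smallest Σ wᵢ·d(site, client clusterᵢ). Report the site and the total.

Amber, total 263 blocks

Total weighted distance at each candidate:
  Red (7, 4): total = 373
  Blue (6, 9): total = 851
  Green (3, 8): total = 989
  Amber (7, 2): total = 263
Minimum is at Amber with total 263 blocks.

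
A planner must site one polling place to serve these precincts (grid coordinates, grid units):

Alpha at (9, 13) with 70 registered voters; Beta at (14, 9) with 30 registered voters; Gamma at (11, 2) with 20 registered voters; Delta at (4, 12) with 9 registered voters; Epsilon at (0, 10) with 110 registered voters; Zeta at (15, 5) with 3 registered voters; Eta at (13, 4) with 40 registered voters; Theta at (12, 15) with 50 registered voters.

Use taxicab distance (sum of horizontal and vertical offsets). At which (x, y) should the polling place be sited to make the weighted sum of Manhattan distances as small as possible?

(9, 10)

Manhattan distance separates: Σwᵢ(|x−xᵢ|+|y−yᵢ|) = Σwᵢ|x−xᵢ| + Σwᵢ|y−yᵢ|, so x and y are optimised independently as 1-D weighted medians.
Total weight W = 332; half = 166.
x-coordinate, sorted with cumulative weight:
  x=0 (Epsilon, w=110) cum 110
  x=4 (Delta, w=9) cum 119
  x=9 (Alpha, w=70) cum 189  ← median
  x=11 (Gamma, w=20) cum 209
  x=12 (Theta, w=50) cum 259
  x=13 (Eta, w=40) cum 299
  x=14 (Beta, w=30) cum 329
  x=15 (Zeta, w=3) cum 332
⇒ x* = 9
y-coordinate, sorted with cumulative weight:
  y=2 (Gamma, w=20) cum 20
  y=4 (Eta, w=40) cum 60
  y=5 (Zeta, w=3) cum 63
  y=9 (Beta, w=30) cum 93
  y=10 (Epsilon, w=110) cum 203  ← median
  y=12 (Delta, w=9) cum 212
  y=13 (Alpha, w=70) cum 282
  y=15 (Theta, w=50) cum 332
⇒ y* = 10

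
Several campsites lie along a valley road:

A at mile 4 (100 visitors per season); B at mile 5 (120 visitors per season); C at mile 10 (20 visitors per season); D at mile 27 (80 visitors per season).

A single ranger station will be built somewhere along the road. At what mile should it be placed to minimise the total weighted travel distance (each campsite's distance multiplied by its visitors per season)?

x = 5

For a sum of weighted absolute distances on a line, the optimum is the weighted median (not the mean). Total weight W = 320; half-weight = 160.
Sort by position and accumulate weight:
  mile 4 (A, w=100) → cum 100
  mile 5 (B, w=120) → cum 220  ≥ 160 → median here
  mile 10 (C, w=20) → cum 240
  mile 27 (D, w=80) → cum 320
Optimal location: mile 5.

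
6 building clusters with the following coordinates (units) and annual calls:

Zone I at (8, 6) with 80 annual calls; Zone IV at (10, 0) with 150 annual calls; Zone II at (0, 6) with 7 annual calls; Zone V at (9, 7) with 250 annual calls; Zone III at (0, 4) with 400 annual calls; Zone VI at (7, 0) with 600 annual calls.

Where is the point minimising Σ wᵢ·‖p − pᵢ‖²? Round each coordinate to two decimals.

(5.78, 2.60)

The minimiser of Σwᵢ‖p−pᵢ‖² is the weighted centroid p* = (Σwᵢpᵢ)/(Σwᵢ).
Σwᵢ = 1487.
Σwᵢxᵢ = 80·8 + 150·10 + 7·0 + 250·9 + 400·0 + 600·7 = 8590.
Σwᵢyᵢ = 80·6 + 150·0 + 7·6 + 250·7 + 400·4 + 600·0 = 3872.
x* = 8590/1487 = 5.78, y* = 3872/1487 = 2.60.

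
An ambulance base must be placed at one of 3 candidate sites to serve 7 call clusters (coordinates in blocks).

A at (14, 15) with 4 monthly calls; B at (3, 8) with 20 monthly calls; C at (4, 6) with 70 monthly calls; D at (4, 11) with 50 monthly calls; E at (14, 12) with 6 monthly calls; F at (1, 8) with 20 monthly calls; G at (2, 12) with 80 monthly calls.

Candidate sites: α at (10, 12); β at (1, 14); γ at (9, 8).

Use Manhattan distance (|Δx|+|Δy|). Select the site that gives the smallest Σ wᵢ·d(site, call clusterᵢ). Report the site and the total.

Total weighted distance at each candidate:
  α (10, 12): total = 2362
  β (1, 14): total = 1736
  γ (9, 8): total = 2152
Minimum is at β with total 1736 blocks.

β, total 1736 blocks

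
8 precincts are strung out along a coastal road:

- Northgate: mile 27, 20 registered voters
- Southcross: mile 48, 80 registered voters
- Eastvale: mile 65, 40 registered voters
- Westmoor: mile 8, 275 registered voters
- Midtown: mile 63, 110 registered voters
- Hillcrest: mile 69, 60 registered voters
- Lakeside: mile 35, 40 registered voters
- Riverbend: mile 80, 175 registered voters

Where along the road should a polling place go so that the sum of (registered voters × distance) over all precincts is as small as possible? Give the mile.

x = 48

For a sum of weighted absolute distances on a line, the optimum is the weighted median (not the mean). Total weight W = 800; half-weight = 400.
Sort by position and accumulate weight:
  mile 8 (Westmoor, w=275) → cum 275
  mile 27 (Northgate, w=20) → cum 295
  mile 35 (Lakeside, w=40) → cum 335
  mile 48 (Southcross, w=80) → cum 415  ≥ 400 → median here
  mile 63 (Midtown, w=110) → cum 525
  mile 65 (Eastvale, w=40) → cum 565
  mile 69 (Hillcrest, w=60) → cum 625
  mile 80 (Riverbend, w=175) → cum 800
Optimal location: mile 48.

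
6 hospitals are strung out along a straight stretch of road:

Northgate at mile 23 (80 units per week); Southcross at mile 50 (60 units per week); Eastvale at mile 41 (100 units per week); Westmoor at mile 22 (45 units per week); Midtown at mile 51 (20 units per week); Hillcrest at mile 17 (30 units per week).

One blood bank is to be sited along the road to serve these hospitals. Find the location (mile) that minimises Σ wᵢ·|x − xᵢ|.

x = 41

For a sum of weighted absolute distances on a line, the optimum is the weighted median (not the mean). Total weight W = 335; half-weight = 167.5.
Sort by position and accumulate weight:
  mile 17 (Hillcrest, w=30) → cum 30
  mile 22 (Westmoor, w=45) → cum 75
  mile 23 (Northgate, w=80) → cum 155
  mile 41 (Eastvale, w=100) → cum 255  ≥ 167.5 → median here
  mile 50 (Southcross, w=60) → cum 315
  mile 51 (Midtown, w=20) → cum 335
Optimal location: mile 41.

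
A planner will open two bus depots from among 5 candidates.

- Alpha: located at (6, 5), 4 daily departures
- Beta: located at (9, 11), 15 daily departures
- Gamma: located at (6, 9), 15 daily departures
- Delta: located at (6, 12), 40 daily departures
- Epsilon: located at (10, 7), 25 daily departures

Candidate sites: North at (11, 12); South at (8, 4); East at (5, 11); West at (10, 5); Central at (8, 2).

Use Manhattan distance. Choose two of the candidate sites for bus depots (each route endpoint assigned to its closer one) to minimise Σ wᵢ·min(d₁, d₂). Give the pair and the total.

Evaluate every pair (each demand assigned to the nearer of the two):
  {East, West}: total = 251
  {South, East}: total = 322
  {North, East}: total = 348
  {East, Central}: total = 380
  {North, West}: total = 431
  {North, South}: total = 487
  {North, Central}: total = 535
  {South, West}: total = 672
  {West, Central}: total = 731
  {South, Central}: total = 762
Best pair: {East, West} with total 251.

{East, West}, total 251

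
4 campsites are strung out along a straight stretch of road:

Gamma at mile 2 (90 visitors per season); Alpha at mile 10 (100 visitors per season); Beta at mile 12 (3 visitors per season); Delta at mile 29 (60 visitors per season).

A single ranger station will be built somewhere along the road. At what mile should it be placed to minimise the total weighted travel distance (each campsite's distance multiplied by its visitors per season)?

For a sum of weighted absolute distances on a line, the optimum is the weighted median (not the mean). Total weight W = 253; half-weight = 126.5.
Sort by position and accumulate weight:
  mile 2 (Gamma, w=90) → cum 90
  mile 10 (Alpha, w=100) → cum 190  ≥ 126.5 → median here
  mile 12 (Beta, w=3) → cum 193
  mile 29 (Delta, w=60) → cum 253
Optimal location: mile 10.

x = 10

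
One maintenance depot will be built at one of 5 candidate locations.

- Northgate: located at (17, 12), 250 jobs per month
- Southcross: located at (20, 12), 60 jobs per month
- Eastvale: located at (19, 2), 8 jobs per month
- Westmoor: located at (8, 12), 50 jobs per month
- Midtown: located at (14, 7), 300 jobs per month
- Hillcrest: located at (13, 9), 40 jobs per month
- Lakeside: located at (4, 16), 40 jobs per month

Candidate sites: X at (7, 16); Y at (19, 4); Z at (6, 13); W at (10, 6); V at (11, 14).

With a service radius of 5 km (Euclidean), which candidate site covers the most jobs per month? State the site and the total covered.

Coverage radius r = 5 km; a point is covered iff (Δx)²+(Δy)² ≤ 5² = 25.
  X (7, 16): covers {Westmoor, Lakeside} → 90
  Y (19, 4): covers {Eastvale} → 8
  Z (6, 13): covers {Westmoor, Lakeside} → 90
  W (10, 6): covers {Midtown, Hillcrest} → 340
  V (11, 14): covers {Westmoor} → 50
Maximum coverage at W: 340 jobs per month.

W, covering 340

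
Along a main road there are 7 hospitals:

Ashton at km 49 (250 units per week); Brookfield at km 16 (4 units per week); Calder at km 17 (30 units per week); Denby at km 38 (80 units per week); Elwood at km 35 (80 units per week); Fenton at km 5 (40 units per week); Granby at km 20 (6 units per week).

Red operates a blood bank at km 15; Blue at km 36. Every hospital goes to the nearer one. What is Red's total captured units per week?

80

The indifferent point is the midpoint (15+36)/2 = 25.5; hospitals left of it (closer to Red at 15) go to Red, those right go to Blue.
  Fenton at 5 (w=40) → Red
  Brookfield at 16 (w=4) → Red
  Calder at 17 (w=30) → Red
  Granby at 20 (w=6) → Red
  Elwood at 35 (w=80) → Blue
  Denby at 38 (w=80) → Blue
  Ashton at 49 (w=250) → Blue
Red captures 80; Blue captures 410.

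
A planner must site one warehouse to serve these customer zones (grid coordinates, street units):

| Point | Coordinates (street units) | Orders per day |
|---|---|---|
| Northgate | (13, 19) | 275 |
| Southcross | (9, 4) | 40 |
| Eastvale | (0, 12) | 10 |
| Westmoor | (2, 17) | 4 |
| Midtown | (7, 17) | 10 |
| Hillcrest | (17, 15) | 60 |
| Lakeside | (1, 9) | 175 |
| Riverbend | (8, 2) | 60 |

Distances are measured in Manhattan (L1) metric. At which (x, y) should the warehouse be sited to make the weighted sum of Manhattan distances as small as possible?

Manhattan distance separates: Σwᵢ(|x−xᵢ|+|y−yᵢ|) = Σwᵢ|x−xᵢ| + Σwᵢ|y−yᵢ|, so x and y are optimised independently as 1-D weighted medians.
Total weight W = 634; half = 317.
x-coordinate, sorted with cumulative weight:
  x=0 (Eastvale, w=10) cum 10
  x=1 (Lakeside, w=175) cum 185
  x=2 (Westmoor, w=4) cum 189
  x=7 (Midtown, w=10) cum 199
  x=8 (Riverbend, w=60) cum 259
  x=9 (Southcross, w=40) cum 299
  x=13 (Northgate, w=275) cum 574  ← median
  x=17 (Hillcrest, w=60) cum 634
⇒ x* = 13
y-coordinate, sorted with cumulative weight:
  y=2 (Riverbend, w=60) cum 60
  y=4 (Southcross, w=40) cum 100
  y=9 (Lakeside, w=175) cum 275
  y=12 (Eastvale, w=10) cum 285
  y=15 (Hillcrest, w=60) cum 345  ← median
  y=17 (Westmoor, w=4) cum 349
  y=17 (Midtown, w=10) cum 359
  y=19 (Northgate, w=275) cum 634
⇒ y* = 15

(13, 15)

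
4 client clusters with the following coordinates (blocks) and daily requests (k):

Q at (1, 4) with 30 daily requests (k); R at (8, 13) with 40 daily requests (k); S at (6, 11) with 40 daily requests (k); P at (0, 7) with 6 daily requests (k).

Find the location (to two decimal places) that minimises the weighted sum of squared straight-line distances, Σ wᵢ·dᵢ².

(5.09, 9.67)

The minimiser of Σwᵢ‖p−pᵢ‖² is the weighted centroid p* = (Σwᵢpᵢ)/(Σwᵢ).
Σwᵢ = 116.
Σwᵢxᵢ = 30·1 + 40·8 + 40·6 + 6·0 = 590.
Σwᵢyᵢ = 30·4 + 40·13 + 40·11 + 6·7 = 1122.
x* = 590/116 = 5.09, y* = 1122/116 = 9.67.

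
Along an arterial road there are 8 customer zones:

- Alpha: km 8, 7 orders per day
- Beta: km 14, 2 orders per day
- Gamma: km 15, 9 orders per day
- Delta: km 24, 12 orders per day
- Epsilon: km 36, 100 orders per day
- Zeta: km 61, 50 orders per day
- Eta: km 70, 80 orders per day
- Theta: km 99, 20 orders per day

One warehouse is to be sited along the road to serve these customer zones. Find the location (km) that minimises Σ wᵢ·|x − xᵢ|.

For a sum of weighted absolute distances on a line, the optimum is the weighted median (not the mean). Total weight W = 280; half-weight = 140.
Sort by position and accumulate weight:
  km 8 (Alpha, w=7) → cum 7
  km 14 (Beta, w=2) → cum 9
  km 15 (Gamma, w=9) → cum 18
  km 24 (Delta, w=12) → cum 30
  km 36 (Epsilon, w=100) → cum 130
  km 61 (Zeta, w=50) → cum 180  ≥ 140 → median here
  km 70 (Eta, w=80) → cum 260
  km 99 (Theta, w=20) → cum 280
Optimal location: km 61.

x = 61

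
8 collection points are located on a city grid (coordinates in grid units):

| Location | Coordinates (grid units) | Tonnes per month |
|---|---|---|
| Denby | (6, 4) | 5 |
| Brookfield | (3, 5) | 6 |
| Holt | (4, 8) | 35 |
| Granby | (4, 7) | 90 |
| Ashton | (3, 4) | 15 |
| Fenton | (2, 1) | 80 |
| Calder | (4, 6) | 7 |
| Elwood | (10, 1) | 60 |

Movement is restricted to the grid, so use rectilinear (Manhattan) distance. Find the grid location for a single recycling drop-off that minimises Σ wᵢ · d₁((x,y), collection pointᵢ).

Manhattan distance separates: Σwᵢ(|x−xᵢ|+|y−yᵢ|) = Σwᵢ|x−xᵢ| + Σwᵢ|y−yᵢ|, so x and y are optimised independently as 1-D weighted medians.
Total weight W = 298; half = 149.
x-coordinate, sorted with cumulative weight:
  x=2 (Fenton, w=80) cum 80
  x=3 (Brookfield, w=6) cum 86
  x=3 (Ashton, w=15) cum 101
  x=4 (Holt, w=35) cum 136
  x=4 (Granby, w=90) cum 226  ← median
  x=4 (Calder, w=7) cum 233
  x=6 (Denby, w=5) cum 238
  x=10 (Elwood, w=60) cum 298
⇒ x* = 4
y-coordinate, sorted with cumulative weight:
  y=1 (Fenton, w=80) cum 80
  y=1 (Elwood, w=60) cum 140
  y=4 (Denby, w=5) cum 145
  y=4 (Ashton, w=15) cum 160  ← median
  y=5 (Brookfield, w=6) cum 166
  y=6 (Calder, w=7) cum 173
  y=7 (Granby, w=90) cum 263
  y=8 (Holt, w=35) cum 298
⇒ y* = 4

(4, 4)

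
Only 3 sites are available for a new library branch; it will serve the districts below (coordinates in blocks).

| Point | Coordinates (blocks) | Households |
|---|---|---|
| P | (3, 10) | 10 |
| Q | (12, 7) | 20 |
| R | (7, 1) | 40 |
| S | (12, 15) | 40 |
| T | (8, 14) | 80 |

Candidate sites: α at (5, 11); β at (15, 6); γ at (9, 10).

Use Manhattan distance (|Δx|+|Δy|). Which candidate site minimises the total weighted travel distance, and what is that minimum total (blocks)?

Total weighted distance at each candidate:
  α (5, 11): total = 1650
  β (15, 6): total = 2440
  γ (9, 10): total = 1340
Minimum is at γ with total 1340 blocks.

γ, total 1340 blocks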